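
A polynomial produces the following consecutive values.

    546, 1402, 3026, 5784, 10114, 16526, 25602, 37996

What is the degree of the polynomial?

856, 1624, 2758, 4330, 6412, 9076, 12394
768, 1134, 1572, 2082, 2664, 3318
366, 438, 510, 582, 654
72, 72, 72, 72
The fourth differences are constant, so the polynomial has degree 4.

4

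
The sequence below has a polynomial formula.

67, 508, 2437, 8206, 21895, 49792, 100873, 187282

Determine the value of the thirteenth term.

1856527

D1: 441  1929  5769  13689  27897  51081  86409
D2: 1488  3840  7920  14208  23184  35328
D3: 2352  4080  6288  8976  12144
D4: 1728  2208  2688  3168
D5: 480  480  480
The fifth differences are constant (480).
3168 + 480 = 3648;  12144 + 3648 = 15792;  35328 + 15792 = 51120;  86409 + 51120 = 137529;  187282 + 137529 = 324811
3648 + 480 = 4128;  15792 + 4128 = 19920;  51120 + 19920 = 71040;  137529 + 71040 = 208569;  324811 + 208569 = 533380
4128 + 480 = 4608;  19920 + 4608 = 24528;  71040 + 24528 = 95568;  208569 + 95568 = 304137;  533380 + 304137 = 837517
4608 + 480 = 5088;  24528 + 5088 = 29616;  95568 + 29616 = 125184;  304137 + 125184 = 429321;  837517 + 429321 = 1266838
5088 + 480 = 5568;  29616 + 5568 = 35184;  125184 + 35184 = 160368;  429321 + 160368 = 589689;  1266838 + 589689 = 1856527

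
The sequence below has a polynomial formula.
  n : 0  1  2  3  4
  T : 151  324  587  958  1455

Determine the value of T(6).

2899

Δ: 173  263  371  497
Δ²: 90  108  126
Δ³: 18  18
Third differences constant at 18.
126 + 18 = 144;  497 + 144 = 641;  1455 + 641 = 2096
144 + 18 = 162;  641 + 162 = 803;  2096 + 803 = 2899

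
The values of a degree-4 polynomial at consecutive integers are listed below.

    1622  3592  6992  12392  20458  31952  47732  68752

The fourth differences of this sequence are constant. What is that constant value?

96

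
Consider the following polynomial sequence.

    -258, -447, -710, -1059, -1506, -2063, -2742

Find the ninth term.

-4514

First differences: -189, -263, -349, -447, -557, -679
Second differences: -74, -86, -98, -110, -122
Third differences: -12, -12, -12, -12
The third differences are constant (-12).
-122 − 12 = -134;  -679 − 134 = -813;  -2742 − 813 = -3555
-134 − 12 = -146;  -813 − 146 = -959;  -3555 − 959 = -4514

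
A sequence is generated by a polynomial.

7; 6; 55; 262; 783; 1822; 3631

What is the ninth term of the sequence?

10807

-1, 49, 207, 521, 1039, 1809
50, 158, 314, 518, 770
108, 156, 204, 252
48, 48, 48
Fourth differences constant at 48.
252 + 48 = 300;  770 + 300 = 1070;  1809 + 1070 = 2879;  3631 + 2879 = 6510
300 + 48 = 348;  1070 + 348 = 1418;  2879 + 1418 = 4297;  6510 + 4297 = 10807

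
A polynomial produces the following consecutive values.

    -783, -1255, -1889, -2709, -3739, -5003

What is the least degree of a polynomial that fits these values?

3

-472, -634, -820, -1030, -1264
-162, -186, -210, -234
-24, -24, -24
The third differences are constant, so the polynomial has degree 3.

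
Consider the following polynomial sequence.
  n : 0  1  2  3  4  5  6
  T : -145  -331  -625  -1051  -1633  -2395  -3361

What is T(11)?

-186  -294  -426  -582  -762  -966
-108  -132  -156  -180  -204
-24  -24  -24  -24
Third differences constant at -24.
-204 − 24 = -228;  -966 − 228 = -1194;  -3361 − 1194 = -4555
-228 − 24 = -252;  -1194 − 252 = -1446;  -4555 − 1446 = -6001
-252 − 24 = -276;  -1446 − 276 = -1722;  -6001 − 1722 = -7723
-276 − 24 = -300;  -1722 − 300 = -2022;  -7723 − 2022 = -9745
-300 − 24 = -324;  -2022 − 324 = -2346;  -9745 − 2346 = -12091

-12091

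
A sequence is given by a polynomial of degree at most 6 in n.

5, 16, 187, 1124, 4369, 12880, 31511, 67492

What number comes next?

D1: 11, 171, 937, 3245, 8511, 18631, 35981
D2: 160, 766, 2308, 5266, 10120, 17350
D3: 606, 1542, 2958, 4854, 7230
D4: 936, 1416, 1896, 2376
D5: 480, 480, 480
Fifth differences constant at 480.
2376 + 480 = 2856;  7230 + 2856 = 10086;  17350 + 10086 = 27436;  35981 + 27436 = 63417;  67492 + 63417 = 130909

130909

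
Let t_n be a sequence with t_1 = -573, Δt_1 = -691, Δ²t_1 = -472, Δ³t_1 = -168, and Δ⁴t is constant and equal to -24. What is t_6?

Build the table forward from the leading diagonal:
D4: -24, -24, -24, -24, -24, -24
D3: -168, -192, -216, -240, -264, -288
D2: -472, -640, -832, -1048, -1288, -1552
D1: -691, -1163, -1803, -2635, -3683, -4971
t: -573, -1264, -2427, -4230, -6865, -10548

-10548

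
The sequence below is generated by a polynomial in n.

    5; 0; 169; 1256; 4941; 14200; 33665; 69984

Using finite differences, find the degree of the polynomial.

5

D1: -5, 169, 1087, 3685, 9259, 19465, 36319
D2: 174, 918, 2598, 5574, 10206, 16854
D3: 744, 1680, 2976, 4632, 6648
D4: 936, 1296, 1656, 2016
D5: 360, 360, 360
The fifth differences are constant, so the polynomial has degree 5.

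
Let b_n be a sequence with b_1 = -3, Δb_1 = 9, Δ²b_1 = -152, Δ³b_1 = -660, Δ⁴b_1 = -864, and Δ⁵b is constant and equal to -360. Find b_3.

-137

Build the table forward from the leading diagonal:
D5: -360  -360  -360
D4: -864  -1224  -1584
D3: -660  -1524  -2748
D2: -152  -812  -2336
D1: 9  -143  -955
b: -3  6  -137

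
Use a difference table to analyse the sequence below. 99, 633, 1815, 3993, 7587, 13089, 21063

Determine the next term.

534, 1182, 2178, 3594, 5502, 7974
648, 996, 1416, 1908, 2472
348, 420, 492, 564
72, 72, 72
Constant fourth difference = 72, so extend:
564 + 72 = 636;  2472 + 636 = 3108;  7974 + 3108 = 11082;  21063 + 11082 = 32145

32145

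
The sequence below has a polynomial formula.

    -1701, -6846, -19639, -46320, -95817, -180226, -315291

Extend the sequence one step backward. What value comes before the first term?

Δ: -5145  -12793  -26681  -49497  -84409  -135065
Δ²: -7648  -13888  -22816  -34912  -50656
Δ³: -6240  -8928  -12096  -15744
Δ⁴: -2688  -3168  -3648
Δ⁵: -480  -480
The fifth differences are constant at -480.
Work back: -2688 + 480 = -2208;  -6240 + 2208 = -4032;  -7648 + 4032 = -3616;  -5145 + 3616 = -1529;  -1701 + 1529 = -172

-172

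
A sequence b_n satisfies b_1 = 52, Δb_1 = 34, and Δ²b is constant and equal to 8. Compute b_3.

128

Build the table forward from the leading diagonal:
Second differences: 8, 8, 8
First differences: 34, 42, 50
b: 52, 86, 128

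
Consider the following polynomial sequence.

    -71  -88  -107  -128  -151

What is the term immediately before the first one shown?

-17  -19  -21  -23
-2  -2  -2
The second differences are constant at -2.
Work back: -17 + 2 = -15;  -71 + 15 = -56

-56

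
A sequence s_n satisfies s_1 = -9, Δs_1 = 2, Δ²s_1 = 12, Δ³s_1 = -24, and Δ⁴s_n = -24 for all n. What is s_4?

Build the table forward from the leading diagonal:
Fourth differences: -24, -24, -24, -24
Third differences: -24, -48, -72, -96
Second differences: 12, -12, -60, -132
First differences: 2, 14, 2, -58
s: -9, -7, 7, 9

9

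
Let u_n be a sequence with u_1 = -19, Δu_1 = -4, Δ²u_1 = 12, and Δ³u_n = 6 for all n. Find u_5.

61

Build the table forward from the leading diagonal:
Third differences: 6  6  6  6  6
Second differences: 12  18  24  30  36
First differences: -4  8  26  50  80
u: -19  -23  -15  11  61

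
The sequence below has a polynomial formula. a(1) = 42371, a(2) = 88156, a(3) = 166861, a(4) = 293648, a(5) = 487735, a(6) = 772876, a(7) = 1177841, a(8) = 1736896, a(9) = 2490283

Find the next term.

3484700

45785, 78705, 126787, 194087, 285141, 404965, 559055, 753387
32920, 48082, 67300, 91054, 119824, 154090, 194332
15162, 19218, 23754, 28770, 34266, 40242
4056, 4536, 5016, 5496, 5976
480, 480, 480, 480
Constant fifth difference = 480, so extend:
5976 + 480 = 6456;  40242 + 6456 = 46698;  194332 + 46698 = 241030;  753387 + 241030 = 994417;  2490283 + 994417 = 3484700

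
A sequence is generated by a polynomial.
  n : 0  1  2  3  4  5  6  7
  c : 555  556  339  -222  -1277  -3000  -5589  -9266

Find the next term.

-14277

Δ: 1, -217, -561, -1055, -1723, -2589, -3677
Δ²: -218, -344, -494, -668, -866, -1088
Δ³: -126, -150, -174, -198, -222
Δ⁴: -24, -24, -24, -24
The fourth differences are constant (-24).
-222 − 24 = -246;  -1088 − 246 = -1334;  -3677 − 1334 = -5011;  -9266 − 5011 = -14277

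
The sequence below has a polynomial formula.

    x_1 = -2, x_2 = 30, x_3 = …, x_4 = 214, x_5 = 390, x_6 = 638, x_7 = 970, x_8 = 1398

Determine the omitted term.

Using the last 5 terms:
D1: 176  248  332  428
D2: 72  84  96
D3: 12  12
Constant third difference = 12.
Extend backward: 72 − 12 = 60;  176 − 60 = 116;  214 − 116 = 98

98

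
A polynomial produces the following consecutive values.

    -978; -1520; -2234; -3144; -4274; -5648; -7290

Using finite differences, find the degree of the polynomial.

3

First differences: -542, -714, -910, -1130, -1374, -1642
Second differences: -172, -196, -220, -244, -268
Third differences: -24, -24, -24, -24
The third differences are constant, so the polynomial has degree 3.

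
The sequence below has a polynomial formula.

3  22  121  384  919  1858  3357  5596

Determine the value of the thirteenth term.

Δ: 19 , 99 , 263 , 535 , 939 , 1499 , 2239
Δ²: 80 , 164 , 272 , 404 , 560 , 740
Δ³: 84 , 108 , 132 , 156 , 180
Δ⁴: 24 , 24 , 24 , 24
The fourth differences are constant (24).
180 + 24 = 204;  740 + 204 = 944;  2239 + 944 = 3183;  5596 + 3183 = 8779
204 + 24 = 228;  944 + 228 = 1172;  3183 + 1172 = 4355;  8779 + 4355 = 13134
228 + 24 = 252;  1172 + 252 = 1424;  4355 + 1424 = 5779;  13134 + 5779 = 18913
252 + 24 = 276;  1424 + 276 = 1700;  5779 + 1700 = 7479;  18913 + 7479 = 26392
276 + 24 = 300;  1700 + 300 = 2000;  7479 + 2000 = 9479;  26392 + 9479 = 35871

35871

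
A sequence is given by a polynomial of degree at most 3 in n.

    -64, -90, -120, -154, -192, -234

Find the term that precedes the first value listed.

-26  -30  -34  -38  -42
-4  -4  -4  -4
The second differences are constant at -4.
Work back: -26 + 4 = -22;  -64 + 22 = -42

-42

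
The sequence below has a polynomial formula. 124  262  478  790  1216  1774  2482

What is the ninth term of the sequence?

4420

First differences: 138  216  312  426  558  708
Second differences: 78  96  114  132  150
Third differences: 18  18  18  18
Constant third difference = 18, so extend:
150 + 18 = 168;  708 + 168 = 876;  2482 + 876 = 3358
168 + 18 = 186;  876 + 186 = 1062;  3358 + 1062 = 4420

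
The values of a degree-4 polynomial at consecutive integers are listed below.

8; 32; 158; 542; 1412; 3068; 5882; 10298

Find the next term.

Δ: 24, 126, 384, 870, 1656, 2814, 4416
Δ²: 102, 258, 486, 786, 1158, 1602
Δ³: 156, 228, 300, 372, 444
Δ⁴: 72, 72, 72, 72
The fourth differences are constant (72).
444 + 72 = 516;  1602 + 516 = 2118;  4416 + 2118 = 6534;  10298 + 6534 = 16832

16832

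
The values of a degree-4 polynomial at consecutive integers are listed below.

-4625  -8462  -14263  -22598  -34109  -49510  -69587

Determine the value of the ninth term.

First differences: -3837 , -5801 , -8335 , -11511 , -15401 , -20077
Second differences: -1964 , -2534 , -3176 , -3890 , -4676
Third differences: -570 , -642 , -714 , -786
Fourth differences: -72 , -72 , -72
Constant fourth difference = -72, so extend:
-786 − 72 = -858;  -4676 − 858 = -5534;  -20077 − 5534 = -25611;  -69587 − 25611 = -95198
-858 − 72 = -930;  -5534 − 930 = -6464;  -25611 − 6464 = -32075;  -95198 − 32075 = -127273

-127273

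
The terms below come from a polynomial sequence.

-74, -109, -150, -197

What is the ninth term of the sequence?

-522

First differences: -35 , -41 , -47
Second differences: -6 , -6
Second differences constant at -6.
-47 − 6 = -53;  -197 − 53 = -250
-53 − 6 = -59;  -250 − 59 = -309
-59 − 6 = -65;  -309 − 65 = -374
-65 − 6 = -71;  -374 − 71 = -445
-71 − 6 = -77;  -445 − 77 = -522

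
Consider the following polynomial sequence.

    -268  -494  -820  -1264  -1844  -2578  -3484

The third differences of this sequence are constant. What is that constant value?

D1: -226, -326, -444, -580, -734, -906
D2: -100, -118, -136, -154, -172
D3: -18, -18, -18, -18

-18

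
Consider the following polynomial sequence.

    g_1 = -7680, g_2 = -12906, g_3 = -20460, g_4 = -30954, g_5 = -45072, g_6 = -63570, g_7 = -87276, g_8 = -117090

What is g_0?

-4242

Δ: -5226, -7554, -10494, -14118, -18498, -23706, -29814
Δ²: -2328, -2940, -3624, -4380, -5208, -6108
Δ³: -612, -684, -756, -828, -900
Δ⁴: -72, -72, -72, -72
The fourth differences are constant at -72.
Work back: -612 + 72 = -540;  -2328 + 540 = -1788;  -5226 + 1788 = -3438;  -7680 + 3438 = -4242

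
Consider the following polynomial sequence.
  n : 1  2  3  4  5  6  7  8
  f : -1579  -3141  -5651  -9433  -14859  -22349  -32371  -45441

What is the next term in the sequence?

-62123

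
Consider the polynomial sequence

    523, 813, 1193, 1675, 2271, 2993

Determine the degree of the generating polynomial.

Δ: 290, 380, 482, 596, 722
Δ²: 90, 102, 114, 126
Δ³: 12, 12, 12
The third differences are constant, so the polynomial has degree 3.

3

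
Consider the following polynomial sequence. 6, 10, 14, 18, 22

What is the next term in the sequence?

First differences: 4 , 4 , 4 , 4
Constant first difference = 4, so extend:
22 + 4 = 26

26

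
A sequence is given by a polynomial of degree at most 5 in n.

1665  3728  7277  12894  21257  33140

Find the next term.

49413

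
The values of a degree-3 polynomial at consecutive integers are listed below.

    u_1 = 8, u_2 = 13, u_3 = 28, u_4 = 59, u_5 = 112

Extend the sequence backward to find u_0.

Δ: 5  15  31  53
Δ²: 10  16  22
Δ³: 6  6
The third differences are constant at 6.
Work back: 10 − 6 = 4;  5 − 4 = 1;  8 − 1 = 7

7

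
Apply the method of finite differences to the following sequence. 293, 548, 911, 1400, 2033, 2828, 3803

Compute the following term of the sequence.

255 , 363 , 489 , 633 , 795 , 975
108 , 126 , 144 , 162 , 180
18 , 18 , 18 , 18
The third differences are constant (18).
180 + 18 = 198;  975 + 198 = 1173;  3803 + 1173 = 4976

4976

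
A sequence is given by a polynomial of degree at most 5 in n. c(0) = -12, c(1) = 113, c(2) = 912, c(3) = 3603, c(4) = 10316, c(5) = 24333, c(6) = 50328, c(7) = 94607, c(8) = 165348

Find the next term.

272841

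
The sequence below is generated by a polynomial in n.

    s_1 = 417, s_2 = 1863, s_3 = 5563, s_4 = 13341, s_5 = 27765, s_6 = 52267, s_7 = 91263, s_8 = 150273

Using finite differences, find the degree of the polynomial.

Δ: 1446, 3700, 7778, 14424, 24502, 38996, 59010
Δ²: 2254, 4078, 6646, 10078, 14494, 20014
Δ³: 1824, 2568, 3432, 4416, 5520
Δ⁴: 744, 864, 984, 1104
Δ⁵: 120, 120, 120
The fifth differences are constant, so the polynomial has degree 5.

5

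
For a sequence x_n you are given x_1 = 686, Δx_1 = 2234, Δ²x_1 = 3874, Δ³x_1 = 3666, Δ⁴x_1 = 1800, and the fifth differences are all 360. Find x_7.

174680

Build the table forward from the leading diagonal:
Δ⁵: 360  360  360  360  360  360  360
Δ⁴: 1800  2160  2520  2880  3240  3600  3960
Δ³: 3666  5466  7626  10146  13026  16266  19866
Δ²: 3874  7540  13006  20632  30778  43804  60070
Δ: 2234  6108  13648  26654  47286  78064  121868
x: 686  2920  9028  22676  49330  96616  174680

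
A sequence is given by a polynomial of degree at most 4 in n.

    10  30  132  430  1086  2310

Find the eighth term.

7542

First differences: 20, 102, 298, 656, 1224
Second differences: 82, 196, 358, 568
Third differences: 114, 162, 210
Fourth differences: 48, 48
The fourth differences are constant (48).
210 + 48 = 258;  568 + 258 = 826;  1224 + 826 = 2050;  2310 + 2050 = 4360
258 + 48 = 306;  826 + 306 = 1132;  2050 + 1132 = 3182;  4360 + 3182 = 7542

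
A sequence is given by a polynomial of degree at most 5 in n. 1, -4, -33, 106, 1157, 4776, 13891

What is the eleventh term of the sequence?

228551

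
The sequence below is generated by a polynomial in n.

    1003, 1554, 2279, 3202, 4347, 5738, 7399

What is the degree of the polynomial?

3

551, 725, 923, 1145, 1391, 1661
174, 198, 222, 246, 270
24, 24, 24, 24
The third differences are constant, so the polynomial has degree 3.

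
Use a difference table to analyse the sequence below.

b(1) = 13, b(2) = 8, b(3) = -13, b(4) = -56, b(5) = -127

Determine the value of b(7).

-377

D1: -5, -21, -43, -71
D2: -16, -22, -28
D3: -6, -6
Constant third difference = -6, so extend:
-28 − 6 = -34;  -71 − 34 = -105;  -127 − 105 = -232
-34 − 6 = -40;  -105 − 40 = -145;  -232 − 145 = -377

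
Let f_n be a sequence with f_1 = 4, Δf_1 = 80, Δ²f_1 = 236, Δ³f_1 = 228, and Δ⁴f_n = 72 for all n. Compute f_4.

1180

Build the table forward from the leading diagonal:
D4: 72  72  72  72
D3: 228  300  372  444
D2: 236  464  764  1136
D1: 80  316  780  1544
f: 4  84  400  1180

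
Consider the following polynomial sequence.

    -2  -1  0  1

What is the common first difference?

1

D1: 1, 1, 1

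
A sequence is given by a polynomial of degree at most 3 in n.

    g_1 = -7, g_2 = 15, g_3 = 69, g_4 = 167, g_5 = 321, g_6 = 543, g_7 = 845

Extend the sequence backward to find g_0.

-9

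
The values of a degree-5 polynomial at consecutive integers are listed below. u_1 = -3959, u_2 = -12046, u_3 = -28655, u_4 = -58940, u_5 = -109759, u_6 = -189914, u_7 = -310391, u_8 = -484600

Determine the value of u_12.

-8087 , -16609 , -30285 , -50819 , -80155 , -120477 , -174209
-8522 , -13676 , -20534 , -29336 , -40322 , -53732
-5154 , -6858 , -8802 , -10986 , -13410
-1704 , -1944 , -2184 , -2424
-240 , -240 , -240
Constant fifth difference = -240, so extend:
-2424 − 240 = -2664;  -13410 − 2664 = -16074;  -53732 − 16074 = -69806;  -174209 − 69806 = -244015;  -484600 − 244015 = -728615
-2664 − 240 = -2904;  -16074 − 2904 = -18978;  -69806 − 18978 = -88784;  -244015 − 88784 = -332799;  -728615 − 332799 = -1061414
-2904 − 240 = -3144;  -18978 − 3144 = -22122;  -88784 − 22122 = -110906;  -332799 − 110906 = -443705;  -1061414 − 443705 = -1505119
-3144 − 240 = -3384;  -22122 − 3384 = -25506;  -110906 − 25506 = -136412;  -443705 − 136412 = -580117;  -1505119 − 580117 = -2085236

-2085236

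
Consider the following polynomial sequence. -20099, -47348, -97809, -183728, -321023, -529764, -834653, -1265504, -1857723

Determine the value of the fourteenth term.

First differences: -27249, -50461, -85919, -137295, -208741, -304889, -430851, -592219
Second differences: -23212, -35458, -51376, -71446, -96148, -125962, -161368
Third differences: -12246, -15918, -20070, -24702, -29814, -35406
Fourth differences: -3672, -4152, -4632, -5112, -5592
Fifth differences: -480, -480, -480, -480
Constant fifth difference = -480, so extend:
-5592 − 480 = -6072;  -35406 − 6072 = -41478;  -161368 − 41478 = -202846;  -592219 − 202846 = -795065;  -1857723 − 795065 = -2652788
-6072 − 480 = -6552;  -41478 − 6552 = -48030;  -202846 − 48030 = -250876;  -795065 − 250876 = -1045941;  -2652788 − 1045941 = -3698729
-6552 − 480 = -7032;  -48030 − 7032 = -55062;  -250876 − 55062 = -305938;  -1045941 − 305938 = -1351879;  -3698729 − 1351879 = -5050608
-7032 − 480 = -7512;  -55062 − 7512 = -62574;  -305938 − 62574 = -368512;  -1351879 − 368512 = -1720391;  -5050608 − 1720391 = -6770999
-7512 − 480 = -7992;  -62574 − 7992 = -70566;  -368512 − 70566 = -439078;  -1720391 − 439078 = -2159469;  -6770999 − 2159469 = -8930468

-8930468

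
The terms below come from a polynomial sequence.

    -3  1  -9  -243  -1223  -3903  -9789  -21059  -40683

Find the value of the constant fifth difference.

Δ: 4, -10, -234, -980, -2680, -5886, -11270, -19624
Δ²: -14, -224, -746, -1700, -3206, -5384, -8354
Δ³: -210, -522, -954, -1506, -2178, -2970
Δ⁴: -312, -432, -552, -672, -792
Δ⁵: -120, -120, -120, -120

-120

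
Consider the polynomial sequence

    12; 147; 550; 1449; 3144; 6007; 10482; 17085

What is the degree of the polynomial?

4

Δ: 135, 403, 899, 1695, 2863, 4475, 6603
Δ²: 268, 496, 796, 1168, 1612, 2128
Δ³: 228, 300, 372, 444, 516
Δ⁴: 72, 72, 72, 72
The fourth differences are constant, so the polynomial has degree 4.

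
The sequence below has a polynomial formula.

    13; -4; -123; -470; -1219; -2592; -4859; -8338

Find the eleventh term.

-29947

-17 , -119 , -347 , -749 , -1373 , -2267 , -3479
-102 , -228 , -402 , -624 , -894 , -1212
-126 , -174 , -222 , -270 , -318
-48 , -48 , -48 , -48
Fourth differences constant at -48.
-318 − 48 = -366;  -1212 − 366 = -1578;  -3479 − 1578 = -5057;  -8338 − 5057 = -13395
-366 − 48 = -414;  -1578 − 414 = -1992;  -5057 − 1992 = -7049;  -13395 − 7049 = -20444
-414 − 48 = -462;  -1992 − 462 = -2454;  -7049 − 2454 = -9503;  -20444 − 9503 = -29947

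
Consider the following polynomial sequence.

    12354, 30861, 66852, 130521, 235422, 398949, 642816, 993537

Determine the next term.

Δ: 18507, 35991, 63669, 104901, 163527, 243867, 350721
Δ²: 17484, 27678, 41232, 58626, 80340, 106854
Δ³: 10194, 13554, 17394, 21714, 26514
Δ⁴: 3360, 3840, 4320, 4800
Δ⁵: 480, 480, 480
Constant fifth difference = 480, so extend:
4800 + 480 = 5280;  26514 + 5280 = 31794;  106854 + 31794 = 138648;  350721 + 138648 = 489369;  993537 + 489369 = 1482906

1482906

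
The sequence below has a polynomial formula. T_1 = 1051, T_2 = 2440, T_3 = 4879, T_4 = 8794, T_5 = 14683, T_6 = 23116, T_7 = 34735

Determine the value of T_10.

96208

First differences: 1389, 2439, 3915, 5889, 8433, 11619
Second differences: 1050, 1476, 1974, 2544, 3186
Third differences: 426, 498, 570, 642
Fourth differences: 72, 72, 72
The fourth differences are constant (72).
642 + 72 = 714;  3186 + 714 = 3900;  11619 + 3900 = 15519;  34735 + 15519 = 50254
714 + 72 = 786;  3900 + 786 = 4686;  15519 + 4686 = 20205;  50254 + 20205 = 70459
786 + 72 = 858;  4686 + 858 = 5544;  20205 + 5544 = 25749;  70459 + 25749 = 96208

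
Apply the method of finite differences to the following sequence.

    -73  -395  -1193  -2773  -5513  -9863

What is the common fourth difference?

-72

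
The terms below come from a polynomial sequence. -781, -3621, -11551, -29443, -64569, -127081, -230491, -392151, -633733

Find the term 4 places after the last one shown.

-3010801

D1: -2840  -7930  -17892  -35126  -62512  -103410  -161660  -241582
D2: -5090  -9962  -17234  -27386  -40898  -58250  -79922
D3: -4872  -7272  -10152  -13512  -17352  -21672
D4: -2400  -2880  -3360  -3840  -4320
D5: -480  -480  -480  -480
The fifth differences are constant (-480).
-4320 − 480 = -4800;  -21672 − 4800 = -26472;  -79922 − 26472 = -106394;  -241582 − 106394 = -347976;  -633733 − 347976 = -981709
-4800 − 480 = -5280;  -26472 − 5280 = -31752;  -106394 − 31752 = -138146;  -347976 − 138146 = -486122;  -981709 − 486122 = -1467831
-5280 − 480 = -5760;  -31752 − 5760 = -37512;  -138146 − 37512 = -175658;  -486122 − 175658 = -661780;  -1467831 − 661780 = -2129611
-5760 − 480 = -6240;  -37512 − 6240 = -43752;  -175658 − 43752 = -219410;  -661780 − 219410 = -881190;  -2129611 − 881190 = -3010801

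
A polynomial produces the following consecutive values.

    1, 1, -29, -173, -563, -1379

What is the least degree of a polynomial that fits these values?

4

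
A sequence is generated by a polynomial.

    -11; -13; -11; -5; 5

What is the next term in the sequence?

First differences: -2, 2, 6, 10
Second differences: 4, 4, 4
Constant second difference = 4, so extend:
10 + 4 = 14;  5 + 14 = 19

19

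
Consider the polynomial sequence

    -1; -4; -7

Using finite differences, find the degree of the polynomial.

First differences: -3, -3
The first differences are constant, so the polynomial has degree 1.

1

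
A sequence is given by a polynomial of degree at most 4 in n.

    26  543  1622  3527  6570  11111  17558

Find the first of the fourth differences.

48

D1: 517, 1079, 1905, 3043, 4541, 6447
D2: 562, 826, 1138, 1498, 1906
D3: 264, 312, 360, 408
D4: 48, 48, 48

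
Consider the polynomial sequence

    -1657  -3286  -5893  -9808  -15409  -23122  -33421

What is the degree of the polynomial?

4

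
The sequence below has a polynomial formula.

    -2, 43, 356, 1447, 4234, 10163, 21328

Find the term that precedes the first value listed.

-1

First differences: 45  313  1091  2787  5929  11165
Second differences: 268  778  1696  3142  5236
Third differences: 510  918  1446  2094
Fourth differences: 408  528  648
Fifth differences: 120  120
The fifth differences are constant at 120.
Work back: 408 − 120 = 288;  510 − 288 = 222;  268 − 222 = 46;  45 − 46 = -1;  -2 + 1 = -1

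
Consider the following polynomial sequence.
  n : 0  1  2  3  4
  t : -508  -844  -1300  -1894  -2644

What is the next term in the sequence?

First differences: -336 , -456 , -594 , -750
Second differences: -120 , -138 , -156
Third differences: -18 , -18
Constant third difference = -18, so extend:
-156 − 18 = -174;  -750 − 174 = -924;  -2644 − 924 = -3568

-3568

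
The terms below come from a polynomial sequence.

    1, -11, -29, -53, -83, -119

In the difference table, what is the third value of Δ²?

-6

First differences: -12, -18, -24, -30, -36
Second differences: -6, -6, -6, -6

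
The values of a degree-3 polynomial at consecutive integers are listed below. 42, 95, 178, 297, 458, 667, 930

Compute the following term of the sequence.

1253

53 , 83 , 119 , 161 , 209 , 263
30 , 36 , 42 , 48 , 54
6 , 6 , 6 , 6
Third differences constant at 6.
54 + 6 = 60;  263 + 60 = 323;  930 + 323 = 1253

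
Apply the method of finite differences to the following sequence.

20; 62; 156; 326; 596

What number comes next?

First differences: 42 , 94 , 170 , 270
Second differences: 52 , 76 , 100
Third differences: 24 , 24
Third differences constant at 24.
100 + 24 = 124;  270 + 124 = 394;  596 + 394 = 990

990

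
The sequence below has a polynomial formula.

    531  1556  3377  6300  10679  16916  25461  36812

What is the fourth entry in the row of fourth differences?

First differences: 1025, 1821, 2923, 4379, 6237, 8545, 11351
Second differences: 796, 1102, 1456, 1858, 2308, 2806
Third differences: 306, 354, 402, 450, 498
Fourth differences: 48, 48, 48, 48

48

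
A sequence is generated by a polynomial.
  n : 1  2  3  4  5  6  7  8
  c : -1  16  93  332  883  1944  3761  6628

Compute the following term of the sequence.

First differences: 17 , 77 , 239 , 551 , 1061 , 1817 , 2867
Second differences: 60 , 162 , 312 , 510 , 756 , 1050
Third differences: 102 , 150 , 198 , 246 , 294
Fourth differences: 48 , 48 , 48 , 48
Constant fourth difference = 48, so extend:
294 + 48 = 342;  1050 + 342 = 1392;  2867 + 1392 = 4259;  6628 + 4259 = 10887

10887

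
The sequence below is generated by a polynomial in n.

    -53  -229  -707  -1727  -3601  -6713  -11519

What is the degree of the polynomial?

4

First differences: -176, -478, -1020, -1874, -3112, -4806
Second differences: -302, -542, -854, -1238, -1694
Third differences: -240, -312, -384, -456
Fourth differences: -72, -72, -72
The fourth differences are constant, so the polynomial has degree 4.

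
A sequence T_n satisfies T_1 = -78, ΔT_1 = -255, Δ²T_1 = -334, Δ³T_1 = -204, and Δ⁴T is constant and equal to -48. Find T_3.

-922

Build the table forward from the leading diagonal:
Δ⁴: -48, -48, -48
Δ³: -204, -252, -300
Δ²: -334, -538, -790
Δ: -255, -589, -1127
T: -78, -333, -922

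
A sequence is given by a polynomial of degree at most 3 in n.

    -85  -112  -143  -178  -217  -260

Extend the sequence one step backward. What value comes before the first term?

First differences: -27  -31  -35  -39  -43
Second differences: -4  -4  -4  -4
The second differences are constant at -4.
Work back: -27 + 4 = -23;  -85 + 23 = -62

-62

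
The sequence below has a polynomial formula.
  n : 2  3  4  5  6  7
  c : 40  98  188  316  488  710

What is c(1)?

8

D1: 58  90  128  172  222
D2: 32  38  44  50
D3: 6  6  6
The third differences are constant at 6.
Work back: 32 − 6 = 26;  58 − 26 = 32;  40 − 32 = 8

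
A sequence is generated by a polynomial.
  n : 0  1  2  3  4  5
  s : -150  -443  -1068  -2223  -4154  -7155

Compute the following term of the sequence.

-293 , -625 , -1155 , -1931 , -3001
-332 , -530 , -776 , -1070
-198 , -246 , -294
-48 , -48
The fourth differences are constant (-48).
-294 − 48 = -342;  -1070 − 342 = -1412;  -3001 − 1412 = -4413;  -7155 − 4413 = -11568

-11568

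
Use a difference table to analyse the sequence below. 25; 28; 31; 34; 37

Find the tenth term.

52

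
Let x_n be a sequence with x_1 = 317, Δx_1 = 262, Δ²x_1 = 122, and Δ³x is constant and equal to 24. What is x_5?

2193

Build the table forward from the leading diagonal:
D3: 24, 24, 24, 24, 24
D2: 122, 146, 170, 194, 218
D1: 262, 384, 530, 700, 894
x: 317, 579, 963, 1493, 2193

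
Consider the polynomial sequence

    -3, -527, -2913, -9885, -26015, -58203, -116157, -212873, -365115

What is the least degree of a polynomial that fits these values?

5

D1: -524, -2386, -6972, -16130, -32188, -57954, -96716, -152242
D2: -1862, -4586, -9158, -16058, -25766, -38762, -55526
D3: -2724, -4572, -6900, -9708, -12996, -16764
D4: -1848, -2328, -2808, -3288, -3768
D5: -480, -480, -480, -480
The fifth differences are constant, so the polynomial has degree 5.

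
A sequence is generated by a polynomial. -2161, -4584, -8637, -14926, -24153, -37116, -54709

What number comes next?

D1: -2423, -4053, -6289, -9227, -12963, -17593
D2: -1630, -2236, -2938, -3736, -4630
D3: -606, -702, -798, -894
D4: -96, -96, -96
Constant fourth difference = -96, so extend:
-894 − 96 = -990;  -4630 − 990 = -5620;  -17593 − 5620 = -23213;  -54709 − 23213 = -77922

-77922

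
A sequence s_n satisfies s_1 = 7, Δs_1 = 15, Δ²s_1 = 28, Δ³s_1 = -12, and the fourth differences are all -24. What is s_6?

Build the table forward from the leading diagonal:
Δ⁴: -24, -24, -24, -24, -24, -24
Δ³: -12, -36, -60, -84, -108, -132
Δ²: 28, 16, -20, -80, -164, -272
Δ: 15, 43, 59, 39, -41, -205
s: 7, 22, 65, 124, 163, 122

122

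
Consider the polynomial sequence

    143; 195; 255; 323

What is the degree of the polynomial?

2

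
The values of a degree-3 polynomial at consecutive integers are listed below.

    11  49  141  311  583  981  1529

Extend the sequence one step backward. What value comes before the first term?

3

Δ: 38  92  170  272  398  548
Δ²: 54  78  102  126  150
Δ³: 24  24  24  24
The third differences are constant at 24.
Work back: 54 − 24 = 30;  38 − 30 = 8;  11 − 8 = 3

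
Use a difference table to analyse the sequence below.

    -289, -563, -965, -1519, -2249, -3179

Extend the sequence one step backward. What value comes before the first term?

-119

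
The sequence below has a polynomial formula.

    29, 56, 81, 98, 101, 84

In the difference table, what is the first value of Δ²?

-2

Δ: 27, 25, 17, 3, -17
Δ²: -2, -8, -14, -20
Δ³: -6, -6, -6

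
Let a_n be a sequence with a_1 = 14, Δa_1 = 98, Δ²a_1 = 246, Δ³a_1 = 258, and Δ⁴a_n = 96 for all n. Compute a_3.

456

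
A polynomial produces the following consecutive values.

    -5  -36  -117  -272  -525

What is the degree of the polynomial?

3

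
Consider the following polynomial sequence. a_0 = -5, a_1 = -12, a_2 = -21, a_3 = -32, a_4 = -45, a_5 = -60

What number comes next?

First differences: -7 , -9 , -11 , -13 , -15
Second differences: -2 , -2 , -2 , -2
Constant second difference = -2, so extend:
-15 − 2 = -17;  -60 − 17 = -77

-77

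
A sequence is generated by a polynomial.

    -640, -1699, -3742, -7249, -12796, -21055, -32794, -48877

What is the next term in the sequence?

-70264

Δ: -1059  -2043  -3507  -5547  -8259  -11739  -16083
Δ²: -984  -1464  -2040  -2712  -3480  -4344
Δ³: -480  -576  -672  -768  -864
Δ⁴: -96  -96  -96  -96
Constant fourth difference = -96, so extend:
-864 − 96 = -960;  -4344 − 960 = -5304;  -16083 − 5304 = -21387;  -48877 − 21387 = -70264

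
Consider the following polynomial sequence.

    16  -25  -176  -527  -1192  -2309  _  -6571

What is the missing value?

-4040

Using the first 6 terms:
First differences: -41, -151, -351, -665, -1117
Second differences: -110, -200, -314, -452
Third differences: -90, -114, -138
Fourth differences: -24, -24
Constant fourth difference = -24.
Extend forward: -138 − 24 = -162;  -452 − 162 = -614;  -1117 − 614 = -1731;  -2309 − 1731 = -4040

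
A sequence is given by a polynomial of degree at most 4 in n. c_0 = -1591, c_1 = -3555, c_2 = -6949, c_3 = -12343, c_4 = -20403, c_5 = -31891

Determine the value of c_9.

-1964  -3394  -5394  -8060  -11488
-1430  -2000  -2666  -3428
-570  -666  -762
-96  -96
The fourth differences are constant (-96).
-762 − 96 = -858;  -3428 − 858 = -4286;  -11488 − 4286 = -15774;  -31891 − 15774 = -47665
-858 − 96 = -954;  -4286 − 954 = -5240;  -15774 − 5240 = -21014;  -47665 − 21014 = -68679
-954 − 96 = -1050;  -5240 − 1050 = -6290;  -21014 − 6290 = -27304;  -68679 − 27304 = -95983
-1050 − 96 = -1146;  -6290 − 1146 = -7436;  -27304 − 7436 = -34740;  -95983 − 34740 = -130723

-130723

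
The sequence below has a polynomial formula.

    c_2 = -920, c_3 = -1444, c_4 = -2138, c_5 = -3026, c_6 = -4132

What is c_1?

-542

D1: -524  -694  -888  -1106
D2: -170  -194  -218
D3: -24  -24
The third differences are constant at -24.
Work back: -170 + 24 = -146;  -524 + 146 = -378;  -920 + 378 = -542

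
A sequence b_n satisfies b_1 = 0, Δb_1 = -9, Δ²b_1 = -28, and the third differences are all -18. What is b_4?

-129

Build the table forward from the leading diagonal:
D3: -18  -18  -18  -18
D2: -28  -46  -64  -82
D1: -9  -37  -83  -147
b: 0  -9  -46  -129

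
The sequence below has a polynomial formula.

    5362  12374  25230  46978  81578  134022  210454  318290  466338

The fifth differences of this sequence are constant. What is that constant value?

120

Δ: 7012, 12856, 21748, 34600, 52444, 76432, 107836, 148048
Δ²: 5844, 8892, 12852, 17844, 23988, 31404, 40212
Δ³: 3048, 3960, 4992, 6144, 7416, 8808
Δ⁴: 912, 1032, 1152, 1272, 1392
Δ⁵: 120, 120, 120, 120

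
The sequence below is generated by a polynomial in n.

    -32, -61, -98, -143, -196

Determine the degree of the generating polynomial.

2

Δ: -29, -37, -45, -53
Δ²: -8, -8, -8
The second differences are constant, so the polynomial has degree 2.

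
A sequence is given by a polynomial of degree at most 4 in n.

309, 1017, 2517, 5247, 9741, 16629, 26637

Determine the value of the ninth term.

D1: 708, 1500, 2730, 4494, 6888, 10008
D2: 792, 1230, 1764, 2394, 3120
D3: 438, 534, 630, 726
D4: 96, 96, 96
Constant fourth difference = 96, so extend:
726 + 96 = 822;  3120 + 822 = 3942;  10008 + 3942 = 13950;  26637 + 13950 = 40587
822 + 96 = 918;  3942 + 918 = 4860;  13950 + 4860 = 18810;  40587 + 18810 = 59397

59397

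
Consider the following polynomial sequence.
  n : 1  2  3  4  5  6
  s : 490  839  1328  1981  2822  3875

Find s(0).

Δ: 349, 489, 653, 841, 1053
Δ²: 140, 164, 188, 212
Δ³: 24, 24, 24
The third differences are constant at 24.
Work back: 140 − 24 = 116;  349 − 116 = 233;  490 − 233 = 257

257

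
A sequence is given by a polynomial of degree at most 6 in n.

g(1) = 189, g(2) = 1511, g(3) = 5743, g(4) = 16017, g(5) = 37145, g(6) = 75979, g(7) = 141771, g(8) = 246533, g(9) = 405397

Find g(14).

2804627

1322, 4232, 10274, 21128, 38834, 65792, 104762, 158864
2910, 6042, 10854, 17706, 26958, 38970, 54102
3132, 4812, 6852, 9252, 12012, 15132
1680, 2040, 2400, 2760, 3120
360, 360, 360, 360
Constant fifth difference = 360, so extend:
3120 + 360 = 3480;  15132 + 3480 = 18612;  54102 + 18612 = 72714;  158864 + 72714 = 231578;  405397 + 231578 = 636975
3480 + 360 = 3840;  18612 + 3840 = 22452;  72714 + 22452 = 95166;  231578 + 95166 = 326744;  636975 + 326744 = 963719
3840 + 360 = 4200;  22452 + 4200 = 26652;  95166 + 26652 = 121818;  326744 + 121818 = 448562;  963719 + 448562 = 1412281
4200 + 360 = 4560;  26652 + 4560 = 31212;  121818 + 31212 = 153030;  448562 + 153030 = 601592;  1412281 + 601592 = 2013873
4560 + 360 = 4920;  31212 + 4920 = 36132;  153030 + 36132 = 189162;  601592 + 189162 = 790754;  2013873 + 790754 = 2804627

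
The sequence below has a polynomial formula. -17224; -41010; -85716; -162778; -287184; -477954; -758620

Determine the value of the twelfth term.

-23786, -44706, -77062, -124406, -190770, -280666
-20920, -32356, -47344, -66364, -89896
-11436, -14988, -19020, -23532
-3552, -4032, -4512
-480, -480
The fifth differences are constant (-480).
-4512 − 480 = -4992;  -23532 − 4992 = -28524;  -89896 − 28524 = -118420;  -280666 − 118420 = -399086;  -758620 − 399086 = -1157706
-4992 − 480 = -5472;  -28524 − 5472 = -33996;  -118420 − 33996 = -152416;  -399086 − 152416 = -551502;  -1157706 − 551502 = -1709208
-5472 − 480 = -5952;  -33996 − 5952 = -39948;  -152416 − 39948 = -192364;  -551502 − 192364 = -743866;  -1709208 − 743866 = -2453074
-5952 − 480 = -6432;  -39948 − 6432 = -46380;  -192364 − 46380 = -238744;  -743866 − 238744 = -982610;  -2453074 − 982610 = -3435684
-6432 − 480 = -6912;  -46380 − 6912 = -53292;  -238744 − 53292 = -292036;  -982610 − 292036 = -1274646;  -3435684 − 1274646 = -4710330

-4710330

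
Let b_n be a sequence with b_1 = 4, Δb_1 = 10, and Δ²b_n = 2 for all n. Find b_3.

26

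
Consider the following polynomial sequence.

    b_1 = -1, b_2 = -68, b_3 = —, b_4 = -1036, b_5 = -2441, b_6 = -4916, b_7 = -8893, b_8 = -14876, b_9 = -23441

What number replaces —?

-341

Using the last 6 terms:
-1405, -2475, -3977, -5983, -8565
-1070, -1502, -2006, -2582
-432, -504, -576
-72, -72
Constant fourth difference = -72.
Extend backward: -432 + 72 = -360;  -1070 + 360 = -710;  -1405 + 710 = -695;  -1036 + 695 = -341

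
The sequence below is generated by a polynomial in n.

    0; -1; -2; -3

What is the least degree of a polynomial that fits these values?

Δ: -1, -1, -1
The first differences are constant, so the polynomial has degree 1.

1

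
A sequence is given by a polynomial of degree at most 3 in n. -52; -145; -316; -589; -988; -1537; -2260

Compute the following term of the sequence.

-3181

First differences: -93, -171, -273, -399, -549, -723
Second differences: -78, -102, -126, -150, -174
Third differences: -24, -24, -24, -24
The third differences are constant (-24).
-174 − 24 = -198;  -723 − 198 = -921;  -2260 − 921 = -3181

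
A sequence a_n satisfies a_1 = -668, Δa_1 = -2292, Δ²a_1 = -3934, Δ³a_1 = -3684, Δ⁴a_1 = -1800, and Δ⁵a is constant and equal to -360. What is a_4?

-23030

Build the table forward from the leading diagonal:
D5: -360  -360  -360  -360
D4: -1800  -2160  -2520  -2880
D3: -3684  -5484  -7644  -10164
D2: -3934  -7618  -13102  -20746
D1: -2292  -6226  -13844  -26946
a: -668  -2960  -9186  -23030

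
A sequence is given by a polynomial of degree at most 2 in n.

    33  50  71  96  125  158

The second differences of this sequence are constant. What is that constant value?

4

Δ: 17, 21, 25, 29, 33
Δ²: 4, 4, 4, 4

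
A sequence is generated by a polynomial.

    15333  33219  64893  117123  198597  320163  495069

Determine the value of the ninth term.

1071333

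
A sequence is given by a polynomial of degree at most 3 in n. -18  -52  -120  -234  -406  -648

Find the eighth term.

First differences: -34, -68, -114, -172, -242
Second differences: -34, -46, -58, -70
Third differences: -12, -12, -12
The third differences are constant (-12).
-70 − 12 = -82;  -242 − 82 = -324;  -648 − 324 = -972
-82 − 12 = -94;  -324 − 94 = -418;  -972 − 418 = -1390

-1390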